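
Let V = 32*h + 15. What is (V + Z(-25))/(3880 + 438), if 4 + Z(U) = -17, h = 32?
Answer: 509/2159 ≈ 0.23576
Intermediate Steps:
V = 1039 (V = 32*32 + 15 = 1024 + 15 = 1039)
Z(U) = -21 (Z(U) = -4 - 17 = -21)
(V + Z(-25))/(3880 + 438) = (1039 - 21)/(3880 + 438) = 1018/4318 = 1018*(1/4318) = 509/2159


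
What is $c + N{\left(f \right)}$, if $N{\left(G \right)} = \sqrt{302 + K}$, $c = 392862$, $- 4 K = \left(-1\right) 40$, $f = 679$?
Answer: $392862 + 2 \sqrt{78} \approx 3.9288 \cdot 10^{5}$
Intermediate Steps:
$K = 10$ ($K = - \frac{\left(-1\right) 40}{4} = \left(- \frac{1}{4}\right) \left(-40\right) = 10$)
$N{\left(G \right)} = 2 \sqrt{78}$ ($N{\left(G \right)} = \sqrt{302 + 10} = \sqrt{312} = 2 \sqrt{78}$)
$c + N{\left(f \right)} = 392862 + 2 \sqrt{78}$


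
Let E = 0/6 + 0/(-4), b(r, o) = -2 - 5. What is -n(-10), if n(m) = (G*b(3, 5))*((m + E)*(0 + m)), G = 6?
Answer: 4200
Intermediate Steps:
b(r, o) = -7
E = 0 (E = 0*(⅙) + 0*(-¼) = 0 + 0 = 0)
n(m) = -42*m² (n(m) = (6*(-7))*((m + 0)*(0 + m)) = -42*m*m = -42*m²)
-n(-10) = -(-42)*(-10)² = -(-42)*100 = -1*(-4200) = 4200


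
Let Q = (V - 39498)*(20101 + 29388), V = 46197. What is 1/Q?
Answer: 1/331526811 ≈ 3.0163e-9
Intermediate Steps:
Q = 331526811 (Q = (46197 - 39498)*(20101 + 29388) = 6699*49489 = 331526811)
1/Q = 1/331526811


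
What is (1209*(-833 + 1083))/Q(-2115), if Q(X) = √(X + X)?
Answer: -10075*I*√470/47 ≈ -4647.3*I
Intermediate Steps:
Q(X) = √2*√X (Q(X) = √(2*X) = √2*√X)
(1209*(-833 + 1083))/Q(-2115) = (1209*(-833 + 1083))/((√2*√(-2115))) = (1209*250)/((√2*(3*I*√235))) = 302250/((3*I*√470)) = 302250*(-I*√470/1410) = -10075*I*√470/47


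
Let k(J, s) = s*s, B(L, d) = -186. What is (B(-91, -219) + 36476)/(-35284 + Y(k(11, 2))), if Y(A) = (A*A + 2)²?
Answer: -191/184 ≈ -1.0380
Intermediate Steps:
k(J, s) = s²
Y(A) = (2 + A²)² (Y(A) = (A² + 2)² = (2 + A²)²)
(B(-91, -219) + 36476)/(-35284 + Y(k(11, 2))) = (-186 + 36476)/(-35284 + (2 + (2²)²)²) = 36290/(-35284 + (2 + 4²)²) = 36290/(-35284 + (2 + 16)²) = 36290/(-35284 + 18²) = 36290/(-35284 + 324) = 36290/(-34960) = 36290*(-1/34960) = -191/184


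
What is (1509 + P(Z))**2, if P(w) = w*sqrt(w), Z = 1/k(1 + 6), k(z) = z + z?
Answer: (295764 + sqrt(14))**2/38416 ≈ 2.2771e+6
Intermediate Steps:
k(z) = 2*z
Z = 1/14 (Z = 1/(2*(1 + 6)) = 1/(2*7) = 1/14 ≈ 0.071429)
P(w) = w**(3/2)
(1509 + P(Z))**2 = (1509 + (1/14)**(3/2))**2 = (1509 + sqrt(14)/196)**2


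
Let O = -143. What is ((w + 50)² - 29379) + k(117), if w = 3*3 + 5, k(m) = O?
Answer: -25426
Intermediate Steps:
k(m) = -143
w = 14 (w = 9 + 5 = 14)
((w + 50)² - 29379) + k(117) = ((14 + 50)² - 29379) - 143 = (64² - 29379) - 143 = (4096 - 29379) - 143 = -25283 - 143 = -25426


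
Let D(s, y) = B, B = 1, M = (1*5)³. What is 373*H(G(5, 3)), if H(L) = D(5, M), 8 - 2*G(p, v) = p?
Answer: 373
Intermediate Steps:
M = 125 (M = 5³ = 125)
G(p, v) = 4 - p/2
D(s, y) = 1
H(L) = 1
373*H(G(5, 3)) = 373*1 = 373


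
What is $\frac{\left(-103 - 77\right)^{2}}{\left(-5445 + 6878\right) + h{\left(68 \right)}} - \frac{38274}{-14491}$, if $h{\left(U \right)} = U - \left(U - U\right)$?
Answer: $\frac{526957674}{21750991} \approx 24.227$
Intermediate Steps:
$h{\left(U \right)} = U$ ($h{\left(U \right)} = U - 0 = U + 0 = U$)
$\frac{\left(-103 - 77\right)^{2}}{\left(-5445 + 6878\right) + h{\left(68 \right)}} - \frac{38274}{-14491} = \frac{\left(-103 - 77\right)^{2}}{\left(-5445 + 6878\right) + 68} - \frac{38274}{-14491} = \frac{\left(-180\right)^{2}}{1433 + 68} - - \frac{38274}{14491} = \frac{32400}{1501} + \frac{38274}{14491} = \frac{526957674}{21750991}$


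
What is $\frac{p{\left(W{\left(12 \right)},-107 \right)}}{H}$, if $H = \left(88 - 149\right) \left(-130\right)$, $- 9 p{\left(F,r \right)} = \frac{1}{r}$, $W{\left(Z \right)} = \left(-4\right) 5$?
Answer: $\frac{1}{7636590} \approx 1.3095 \cdot 10^{-7}$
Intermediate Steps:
$W{\left(Z \right)} = -20$
$p{\left(F,r \right)} = - \frac{1}{9 r}$
$H = 7930$ ($H = \left(-61\right) \left(-130\right) = 7930$)
$\frac{p{\left(W{\left(12 \right)},-107 \right)}}{H} = \frac{\left(- \frac{1}{9}\right) \frac{1}{-107}}{7930} = \left(- \frac{1}{9}\right) \left(- \frac{1}{107}\right) \frac{1}{7930} = \frac{1}{963} \cdot \frac{1}{7930} = \frac{1}{7636590}$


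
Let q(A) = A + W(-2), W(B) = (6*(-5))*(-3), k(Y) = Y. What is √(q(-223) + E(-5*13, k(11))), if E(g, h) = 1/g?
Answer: I*√561990/65 ≈ 11.533*I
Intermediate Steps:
W(B) = 90 (W(B) = -30*(-3) = 90)
q(A) = 90 + A (q(A) = A + 90 = 90 + A)
√(q(-223) + E(-5*13, k(11))) = √((90 - 223) + 1/(-5*13)) = √(-133 + 1/(-65)) = √(-133 - 1/65) = √(-8646/65) = I*√561990/65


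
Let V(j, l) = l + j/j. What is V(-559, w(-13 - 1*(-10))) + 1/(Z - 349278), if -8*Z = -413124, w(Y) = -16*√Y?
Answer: 595273/595275 - 16*I*√3 ≈ 1.0 - 27.713*I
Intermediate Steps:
V(j, l) = 1 + l (V(j, l) = l + 1 = 1 + l)
Z = 103281/2 (Z = -⅛*(-413124) = 103281/2 ≈ 51641.)
V(-559, w(-13 - 1*(-10))) + 1/(Z - 349278) = (1 - 16*√(-13 - 1*(-10))) + 1/(103281/2 - 349278) = (1 - 16*√(-13 + 10)) + 1/(-595275/2) = (1 - 16*I*√3) - 2/595275 = 595273/595275 - 16*I*√3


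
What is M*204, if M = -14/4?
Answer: -714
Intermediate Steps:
M = -7/2 (M = (1/4)*(-14) = -7/2 ≈ -3.5000)
M*204 = -7/2*204 = -714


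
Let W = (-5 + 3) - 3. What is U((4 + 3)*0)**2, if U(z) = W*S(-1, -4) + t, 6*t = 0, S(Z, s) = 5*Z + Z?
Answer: 900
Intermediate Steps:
S(Z, s) = 6*Z
t = 0 (t = (1/6)*0 = 0)
W = -5 (W = -2 - 3 = -5)
U(z) = 30 (U(z) = -30*(-1) + 0 = -5*(-6) + 0 = 30 + 0 = 30)
U((4 + 3)*0)**2 = 30**2 = 900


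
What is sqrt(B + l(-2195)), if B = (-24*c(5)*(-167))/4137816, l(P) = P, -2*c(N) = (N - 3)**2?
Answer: I*sqrt(65246132486401)/172409 ≈ 46.851*I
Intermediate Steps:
c(N) = -(-3 + N)**2/2 (c(N) = -(N - 3)**2/2 = -(-3 + N)**2/2)
B = -334/172409 (B = (-(-12)*(-3 + 5)**2*(-167))/4137816 = (-(-12)*2**2*(-167))*(1/4137816) = (-(-12)*4*(-167))*(1/4137816) = (-24*(-2)*(-167))*(1/4137816) = (48*(-167))*(1/4137816) = -8016*1/4137816 = -334/172409 ≈ -0.0019373)
sqrt(B + l(-2195)) = sqrt(-334/172409 - 2195) = sqrt(-378438089/172409) = I*sqrt(65246132486401)/172409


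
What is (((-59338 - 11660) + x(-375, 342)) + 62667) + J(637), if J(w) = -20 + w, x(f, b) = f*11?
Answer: -11839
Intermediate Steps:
x(f, b) = 11*f
(((-59338 - 11660) + x(-375, 342)) + 62667) + J(637) = (((-59338 - 11660) + 11*(-375)) + 62667) + (-20 + 637) = ((-70998 - 4125) + 62667) + 617 = (-75123 + 62667) + 617 = -12456 + 617 = -11839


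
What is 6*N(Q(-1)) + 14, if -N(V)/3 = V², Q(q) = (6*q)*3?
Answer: -5818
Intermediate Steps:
Q(q) = 18*q
N(V) = -3*V²
6*N(Q(-1)) + 14 = 6*(-3*(18*(-1))²) + 14 = 6*(-3*(-18)²) + 14 = 6*(-3*324) + 14 = 6*(-972) + 14 = -5832 + 14 = -5818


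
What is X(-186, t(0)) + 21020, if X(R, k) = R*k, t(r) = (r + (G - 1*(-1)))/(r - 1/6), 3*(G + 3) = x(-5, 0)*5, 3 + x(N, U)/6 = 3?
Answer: 18788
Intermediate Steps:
x(N, U) = 0 (x(N, U) = -18 + 6*3 = -18 + 18 = 0)
G = -3 (G = -3 + (0*5)/3 = -3 + (⅓)*0 = -3 + 0 = -3)
t(r) = (-2 + r)/(-⅙ + r) (t(r) = (r + (-3 - 1*(-1)))/(r - 1/6) = (r + (-3 + 1))/(r - 1*⅙) = (r - 2)/(r - ⅙) = (-2 + r)/(-⅙ + r))
X(-186, t(0)) + 21020 = -1116*(-2 + 0)/(-1 + 6*0) + 21020 = -1116*(-2)/(-1 + 0) + 21020 = -1116*(-2)/(-1) + 21020 = -1116*(-1)*(-2) + 21020 = -186*12 + 21020 = -2232 + 21020 = 18788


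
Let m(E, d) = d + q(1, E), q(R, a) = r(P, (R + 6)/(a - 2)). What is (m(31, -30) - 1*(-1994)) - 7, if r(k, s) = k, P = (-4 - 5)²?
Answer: 2038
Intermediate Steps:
P = 81 (P = (-9)² = 81)
q(R, a) = 81
m(E, d) = 81 + d (m(E, d) = d + 81 = 81 + d)
(m(31, -30) - 1*(-1994)) - 7 = ((81 - 30) - 1*(-1994)) - 7 = (51 + 1994) - 7 = 2045 - 7 = 2038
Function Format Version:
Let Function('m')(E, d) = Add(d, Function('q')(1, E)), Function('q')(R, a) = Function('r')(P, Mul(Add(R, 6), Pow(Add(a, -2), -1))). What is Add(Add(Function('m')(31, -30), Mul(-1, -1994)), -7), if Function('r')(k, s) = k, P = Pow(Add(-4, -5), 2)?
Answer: 2038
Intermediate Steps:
P = 81 (P = Pow(-9, 2) = 81)
Function('q')(R, a) = 81
Function('m')(E, d) = Add(81, d) (Function('m')(E, d) = Add(d, 81) = Add(81, d))
Add(Add(Function('m')(31, -30), Mul(-1, -1994)), -7) = Add(Add(Add(81, -30), Mul(-1, -1994)), -7) = Add(Add(51, 1994), -7) = Add(2045, -7) = 2038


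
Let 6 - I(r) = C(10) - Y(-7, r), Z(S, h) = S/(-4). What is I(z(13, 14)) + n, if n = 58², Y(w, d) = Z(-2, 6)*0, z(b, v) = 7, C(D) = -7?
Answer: 3377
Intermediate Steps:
Z(S, h) = -S/4 (Z(S, h) = S*(-¼) = -S/4)
Y(w, d) = 0 (Y(w, d) = -¼*(-2)*0 = (½)*0 = 0)
n = 3364
I(r) = 13 (I(r) = 6 - (-7 - 1*0) = 6 - (-7 + 0) = 6 - 1*(-7) = 6 + 7 = 13)
I(z(13, 14)) + n = 13 + 3364 = 3377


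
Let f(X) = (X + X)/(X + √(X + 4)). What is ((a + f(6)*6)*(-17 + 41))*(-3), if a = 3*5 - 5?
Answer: -24912/13 + 2592*√10/13 ≈ -1285.8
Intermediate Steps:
a = 10 (a = 15 - 5 = 10)
f(X) = 2*X/(X + √(4 + X)) (f(X) = (2*X)/(X + √(4 + X)) = 2*X/(X + √(4 + X)))
((a + f(6)*6)*(-17 + 41))*(-3) = ((10 + (2*6/(6 + √(4 + 6)))*6)*(-17 + 41))*(-3) = ((10 + (2*6/(6 + √10))*6)*24)*(-3) = ((10 + (12/(6 + √10))*6)*24)*(-3) = ((10 + 72/(6 + √10))*24)*(-3) = (240 + 1728/(6 + √10))*(-3) = -720 - 5184/(6 + √10)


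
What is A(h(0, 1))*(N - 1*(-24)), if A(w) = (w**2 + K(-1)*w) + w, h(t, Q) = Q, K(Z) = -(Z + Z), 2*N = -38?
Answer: 20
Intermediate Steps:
N = -19 (N = (1/2)*(-38) = -19)
K(Z) = -2*Z
A(w) = w**2 + 3*w (A(w) = (w**2 + (-2*(-1))*w) + w = (w**2 + 2*w) + w = w**2 + 3*w)
A(h(0, 1))*(N - 1*(-24)) = (1*(3 + 1))*(-19 - 1*(-24)) = (1*4)*(-19 + 24) = 4*5 = 20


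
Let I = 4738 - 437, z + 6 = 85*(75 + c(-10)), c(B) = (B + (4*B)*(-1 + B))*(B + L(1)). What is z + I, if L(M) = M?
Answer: -318280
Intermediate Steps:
c(B) = (1 + B)*(B + 4*B*(-1 + B)) (c(B) = (B + (4*B)*(-1 + B))*(B + 1) = (B + 4*B*(-1 + B))*(1 + B) = (1 + B)*(B + 4*B*(-1 + B)))
z = -322581 (z = -6 + 85*(75 - 10*(-3 - 10 + 4*(-10)²)) = -6 + 85*(75 - 10*(-3 - 10 + 4*100)) = -6 + 85*(75 - 10*(-3 - 10 + 400)) = -6 + 85*(75 - 10*387) = -6 + 85*(75 - 3870) = -6 + 85*(-3795) = -6 - 322575 = -322581)
I = 4301
z + I = -322581 + 4301 = -318280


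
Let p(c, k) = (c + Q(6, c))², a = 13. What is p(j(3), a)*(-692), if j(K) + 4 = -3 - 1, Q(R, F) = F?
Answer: -177152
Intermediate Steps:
j(K) = -8 (j(K) = -4 + (-3 - 1) = -4 - 4 = -8)
p(c, k) = 4*c² (p(c, k) = (c + c)² = (2*c)² = 4*c²)
p(j(3), a)*(-692) = (4*(-8)²)*(-692) = (4*64)*(-692) = 256*(-692) = -177152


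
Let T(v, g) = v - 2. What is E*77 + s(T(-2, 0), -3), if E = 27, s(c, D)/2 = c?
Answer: 2071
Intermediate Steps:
T(v, g) = -2 + v
s(c, D) = 2*c
E*77 + s(T(-2, 0), -3) = 27*77 + 2*(-2 - 2) = 2079 + 2*(-4) = 2079 - 8 = 2071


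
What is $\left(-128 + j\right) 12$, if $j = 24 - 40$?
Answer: $-1728$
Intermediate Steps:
$j = -16$ ($j = 24 - 40 = -16$)
$\left(-128 + j\right) 12 = \left(-128 - 16\right) 12 = \left(-144\right) 12 = -1728$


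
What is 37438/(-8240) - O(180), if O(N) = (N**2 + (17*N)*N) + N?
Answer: -2403544319/4120 ≈ -5.8338e+5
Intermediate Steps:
O(N) = N + 18*N**2 (O(N) = (N**2 + 17*N**2) + N = 18*N**2 + N = N + 18*N**2)
37438/(-8240) - O(180) = 37438/(-8240) - 180*(1 + 18*180) = 37438*(-1/8240) - 180*(1 + 3240) = -18719/4120 - 180*3241 = -18719/4120 - 1*583380 = -18719/4120 - 583380 = -2403544319/4120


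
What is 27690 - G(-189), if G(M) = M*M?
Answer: -8031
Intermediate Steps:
G(M) = M²
27690 - G(-189) = 27690 - 1*(-189)² = 27690 - 1*35721 = 27690 - 35721 = -8031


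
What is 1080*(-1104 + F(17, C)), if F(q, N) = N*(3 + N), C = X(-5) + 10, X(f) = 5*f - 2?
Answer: -935280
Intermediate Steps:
X(f) = -2 + 5*f
C = -17 (C = (-2 + 5*(-5)) + 10 = (-2 - 25) + 10 = -27 + 10 = -17)
1080*(-1104 + F(17, C)) = 1080*(-1104 - 17*(3 - 17)) = 1080*(-1104 - 17*(-14)) = 1080*(-1104 + 238) = 1080*(-866) = -935280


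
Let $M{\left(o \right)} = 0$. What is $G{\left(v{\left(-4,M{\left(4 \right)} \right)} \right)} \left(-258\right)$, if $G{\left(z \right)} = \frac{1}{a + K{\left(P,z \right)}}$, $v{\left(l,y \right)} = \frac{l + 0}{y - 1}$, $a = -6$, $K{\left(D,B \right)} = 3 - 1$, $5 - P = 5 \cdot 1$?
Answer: $\frac{129}{2} \approx 64.5$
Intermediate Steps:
$P = 0$ ($P = 5 - 5 \cdot 1 = 5 - 5 = 0$)
$K{\left(D,B \right)} = 2$ ($K{\left(D,B \right)} = 3 - 1 = 2$)
$v{\left(l,y \right)} = \frac{l}{-1 + y}$
$G{\left(z \right)} = - \frac{1}{4}$ ($G{\left(z \right)} = \frac{1}{-6 + 2} = \frac{1}{-4} = - \frac{1}{4}$)
$G{\left(v{\left(-4,M{\left(4 \right)} \right)} \right)} \left(-258\right) = \left(- \frac{1}{4}\right) \left(-258\right) = \frac{129}{2}$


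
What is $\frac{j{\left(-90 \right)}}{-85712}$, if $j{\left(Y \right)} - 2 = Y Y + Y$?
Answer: $- \frac{2003}{21428} \approx -0.093476$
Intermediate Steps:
$j{\left(Y \right)} = 2 + Y + Y^{2}$ ($j{\left(Y \right)} = 2 + \left(Y Y + Y\right) = 2 + \left(Y^{2} + Y\right) = 2 + \left(Y + Y^{2}\right) = 2 + Y + Y^{2}$)
$\frac{j{\left(-90 \right)}}{-85712} = \frac{2 - 90 + \left(-90\right)^{2}}{-85712} = \left(2 - 90 + 8100\right) \left(- \frac{1}{85712}\right) = 8012 \left(- \frac{1}{85712}\right) = - \frac{2003}{21428}$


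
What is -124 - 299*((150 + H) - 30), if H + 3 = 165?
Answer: -84442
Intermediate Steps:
H = 162 (H = -3 + 165 = 162)
-124 - 299*((150 + H) - 30) = -124 - 299*((150 + 162) - 30) = -124 - 299*(312 - 30) = -124 - 299*282 = -124 - 84318 = -84442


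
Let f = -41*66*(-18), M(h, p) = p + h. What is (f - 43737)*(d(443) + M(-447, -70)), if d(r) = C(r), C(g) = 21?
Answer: -2465616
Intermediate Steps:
d(r) = 21
M(h, p) = h + p
f = 48708 (f = -2706*(-18) = 48708)
(f - 43737)*(d(443) + M(-447, -70)) = (48708 - 43737)*(21 + (-447 - 70)) = 4971*(21 - 517) = 4971*(-496) = -2465616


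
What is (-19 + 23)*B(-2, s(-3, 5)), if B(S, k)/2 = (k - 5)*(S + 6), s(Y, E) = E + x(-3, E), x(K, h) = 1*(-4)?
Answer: -128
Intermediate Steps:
x(K, h) = -4
s(Y, E) = -4 + E (s(Y, E) = E - 4 = -4 + E)
B(S, k) = 2*(-5 + k)*(6 + S) (B(S, k) = 2*((k - 5)*(S + 6)) = 2*((-5 + k)*(6 + S)) = 2*(-5 + k)*(6 + S))
(-19 + 23)*B(-2, s(-3, 5)) = (-19 + 23)*(-60 - 10*(-2) + 12*(-4 + 5) + 2*(-2)*(-4 + 5)) = 4*(-60 + 20 + 12*1 + 2*(-2)*1) = 4*(-60 + 20 + 12 - 4) = 4*(-32) = -128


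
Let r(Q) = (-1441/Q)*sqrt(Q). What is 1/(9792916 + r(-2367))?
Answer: 23179832172/226998149356570033 - 4323*I*sqrt(263)/226998149356570033 ≈ 1.0211e-7 - 3.0884e-13*I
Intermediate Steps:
r(Q) = -1441/sqrt(Q)
1/(9792916 + r(-2367)) = 1/(9792916 - (-1441)*I*sqrt(263)/789) = 1/(9792916 + 1441*I*sqrt(263)/789)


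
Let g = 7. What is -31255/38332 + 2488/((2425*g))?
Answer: -62169087/92955100 ≈ -0.66881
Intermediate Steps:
-31255/38332 + 2488/((2425*g)) = -31255/38332 + 2488/((2425*7)) = -31255*1/38332 + 2488/16975 = -4465/5476 + 2488*(1/16975) = -4465/5476 + 2488/16975 = -62169087/92955100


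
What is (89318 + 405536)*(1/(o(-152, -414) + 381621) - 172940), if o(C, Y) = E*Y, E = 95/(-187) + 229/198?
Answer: -3051481571095589991/35656459 ≈ -8.5580e+10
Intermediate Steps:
E = 2183/3366 (E = 95*(-1/187) + 229*(1/198) = -95/187 + 229/198 = 2183/3366 ≈ 0.64854)
o(C, Y) = 2183*Y/3366
(89318 + 405536)*(1/(o(-152, -414) + 381621) - 172940) = (89318 + 405536)*(1/((2183/3366)*(-414) + 381621) - 172940) = 494854*(1/(-50209/187 + 381621) - 172940) = 494854*(1/(71312918/187) - 172940) = 494854*(187/71312918 - 172940) = 494854*(-12332856038733/71312918) = -3051481571095589991/35656459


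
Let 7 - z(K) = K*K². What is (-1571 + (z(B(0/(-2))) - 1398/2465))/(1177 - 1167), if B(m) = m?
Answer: -1928329/12325 ≈ -156.46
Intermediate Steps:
z(K) = 7 - K³ (z(K) = 7 - K*K² = 7 - K³)
(-1571 + (z(B(0/(-2))) - 1398/2465))/(1177 - 1167) = (-1571 + ((7 - (0/(-2))³) - 1398/2465))/(1177 - 1167) = (-1571 + ((7 - (0*(-½))³) - 1398*1/2465))/10 = (-1571 + ((7 - 1*0³) - 1398/2465))*(⅒) = (-1571 + ((7 - 1*0) - 1398/2465))*(⅒) = (-1571 + ((7 + 0) - 1398/2465))*(⅒) = (-1571 + (7 - 1398/2465))*(⅒) = (-1571 + 15857/2465)*(⅒) = -3856658/2465*⅒ = -1928329/12325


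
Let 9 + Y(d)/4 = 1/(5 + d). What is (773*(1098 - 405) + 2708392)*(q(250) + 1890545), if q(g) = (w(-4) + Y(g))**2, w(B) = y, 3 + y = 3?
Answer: 399076747745539681/65025 ≈ 6.1373e+12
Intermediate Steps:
y = 0 (y = -3 + 3 = 0)
w(B) = 0
Y(d) = -36 + 4/(5 + d)
q(g) = 16*(-44 - 9*g)**2/(5 + g)**2 (q(g) = (0 + 4*(-44 - 9*g)/(5 + g))**2 = (4*(-44 - 9*g)/(5 + g))**2 = 16*(-44 - 9*g)**2/(5 + g)**2)
(773*(1098 - 405) + 2708392)*(q(250) + 1890545) = (773*(1098 - 405) + 2708392)*(16*(44 + 9*250)**2/(5 + 250)**2 + 1890545) = (773*693 + 2708392)*(16*(44 + 2250)**2/255**2 + 1890545) = (535689 + 2708392)*(16*(1/65025)*2294**2 + 1890545) = 3244081*(16*(1/65025)*5262436 + 1890545) = 3244081*(84198976/65025 + 1890545) = 3244081*(123016887601/65025) = 399076747745539681/65025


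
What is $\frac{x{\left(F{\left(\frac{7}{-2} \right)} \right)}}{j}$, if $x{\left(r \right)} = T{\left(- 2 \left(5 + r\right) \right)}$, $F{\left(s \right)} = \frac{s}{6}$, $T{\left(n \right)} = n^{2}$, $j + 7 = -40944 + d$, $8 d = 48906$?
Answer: $- \frac{2809}{1254159} \approx -0.0022397$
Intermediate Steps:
$d = \frac{24453}{4}$ ($d = \frac{1}{8} \cdot 48906 = \frac{24453}{4} \approx 6113.3$)
$j = - \frac{139351}{4}$ ($j = -7 + \left(-40944 + \frac{24453}{4}\right) = -7 - \frac{139323}{4} = - \frac{139351}{4} \approx -34838.0$)
$F{\left(s \right)} = \frac{s}{6}$ ($F{\left(s \right)} = s \frac{1}{6} = \frac{s}{6}$)
$x{\left(r \right)} = \left(-10 - 2 r\right)^{2}$ ($x{\left(r \right)} = \left(- 2 \left(5 + r\right)\right)^{2} = \left(-10 - 2 r\right)^{2}$)
$\frac{x{\left(F{\left(\frac{7}{-2} \right)} \right)}}{j} = \frac{4 \left(5 + \frac{7 \frac{1}{-2}}{6}\right)^{2}}{- \frac{139351}{4}} = 4 \left(5 + \frac{7 \left(- \frac{1}{2}\right)}{6}\right)^{2} \left(- \frac{4}{139351}\right) = 4 \left(5 + \frac{1}{6} \left(- \frac{7}{2}\right)\right)^{2} \left(- \frac{4}{139351}\right) = 4 \left(5 - \frac{7}{12}\right)^{2} \left(- \frac{4}{139351}\right) = 4 \left(\frac{53}{12}\right)^{2} \left(- \frac{4}{139351}\right) = 4 \cdot \frac{2809}{144} \left(- \frac{4}{139351}\right) = \frac{2809}{36} \left(- \frac{4}{139351}\right) = - \frac{2809}{1254159}$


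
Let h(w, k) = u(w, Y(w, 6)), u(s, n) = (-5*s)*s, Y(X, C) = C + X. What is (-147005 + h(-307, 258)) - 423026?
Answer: -1041276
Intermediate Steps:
u(s, n) = -5*s**2
h(w, k) = -5*w**2
(-147005 + h(-307, 258)) - 423026 = (-147005 - 5*(-307)**2) - 423026 = (-147005 - 5*94249) - 423026 = (-147005 - 471245) - 423026 = -618250 - 423026 = -1041276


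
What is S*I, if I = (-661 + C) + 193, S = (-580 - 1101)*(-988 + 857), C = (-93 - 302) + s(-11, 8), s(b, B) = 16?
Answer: -186518717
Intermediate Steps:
C = -379 (C = (-93 - 302) + 16 = -395 + 16 = -379)
S = 220211 (S = -1681*(-131) = 220211)
I = -847 (I = (-661 - 379) + 193 = -1040 + 193 = -847)
S*I = 220211*(-847) = -186518717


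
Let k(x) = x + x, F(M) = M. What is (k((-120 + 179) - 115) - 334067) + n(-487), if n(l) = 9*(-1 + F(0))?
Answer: -334188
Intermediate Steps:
k(x) = 2*x
n(l) = -9 (n(l) = 9*(-1 + 0) = 9*(-1) = -9)
(k((-120 + 179) - 115) - 334067) + n(-487) = (2*((-120 + 179) - 115) - 334067) - 9 = (2*(59 - 115) - 334067) - 9 = (2*(-56) - 334067) - 9 = (-112 - 334067) - 9 = -334179 - 9 = -334188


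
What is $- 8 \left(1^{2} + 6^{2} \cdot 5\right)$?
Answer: $-1448$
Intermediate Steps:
$- 8 \left(1^{2} + 6^{2} \cdot 5\right) = - 8 \left(1 + 36 \cdot 5\right) = - 8 \left(1 + 180\right) = \left(-8\right) 181 = -1448$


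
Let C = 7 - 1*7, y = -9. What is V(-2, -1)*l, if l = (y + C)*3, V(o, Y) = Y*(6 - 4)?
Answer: 54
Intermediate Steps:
V(o, Y) = 2*Y (V(o, Y) = Y*2 = 2*Y)
C = 0 (C = 7 - 7 = 0)
l = -27 (l = (-9 + 0)*3 = -9*3 = -27)
V(-2, -1)*l = (2*(-1))*(-27) = -2*(-27) = 54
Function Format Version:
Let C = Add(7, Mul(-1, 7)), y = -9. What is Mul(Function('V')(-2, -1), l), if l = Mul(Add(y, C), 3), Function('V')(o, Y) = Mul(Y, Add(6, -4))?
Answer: 54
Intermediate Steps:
Function('V')(o, Y) = Mul(2, Y) (Function('V')(o, Y) = Mul(Y, 2) = Mul(2, Y))
C = 0 (C = Add(7, -7) = 0)
l = -27 (l = Mul(Add(-9, 0), 3) = Mul(-9, 3) = -27)
Mul(Function('V')(-2, -1), l) = Mul(Mul(2, -1), -27) = Mul(-2, -27) = 54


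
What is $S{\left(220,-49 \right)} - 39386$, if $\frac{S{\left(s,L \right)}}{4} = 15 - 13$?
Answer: $-39378$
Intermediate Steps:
$S{\left(s,L \right)} = 8$ ($S{\left(s,L \right)} = 4 \left(15 - 13\right) = 4 \cdot 2 = 8$)
$S{\left(220,-49 \right)} - 39386 = 8 - 39386 = -39378$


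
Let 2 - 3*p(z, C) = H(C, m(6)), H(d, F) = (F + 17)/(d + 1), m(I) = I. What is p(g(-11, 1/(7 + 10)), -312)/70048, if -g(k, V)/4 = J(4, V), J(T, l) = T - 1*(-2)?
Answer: 215/21784928 ≈ 9.8692e-6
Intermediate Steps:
J(T, l) = 2 + T (J(T, l) = T + 2 = 2 + T)
g(k, V) = -24 (g(k, V) = -4*(2 + 4) = -4*6 = -24)
H(d, F) = (17 + F)/(1 + d)
p(z, C) = 2/3 - 23/(3*(1 + C)) (p(z, C) = 2/3 - (17 + 6)/(3*(1 + C)) = 2/3 - 23/(3*(1 + C)))
p(g(-11, 1/(7 + 10)), -312)/70048 = ((-21 + 2*(-312))/(3*(1 - 312)))/70048 = ((1/3)*(-21 - 624)/(-311))*(1/70048) = ((1/3)*(-1/311)*(-645))*(1/70048) = (215/311)*(1/70048) = 215/21784928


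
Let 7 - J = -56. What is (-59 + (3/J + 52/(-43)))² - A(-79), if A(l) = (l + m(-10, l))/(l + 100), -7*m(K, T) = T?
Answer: 2953943554/815409 ≈ 3622.7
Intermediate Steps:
J = 63 (J = 7 - 1*(-56) = 7 + 56 = 63)
m(K, T) = -T/7
A(l) = 6*l/(7*(100 + l)) (A(l) = (l - l/7)/(l + 100) = (6*l/7)/(100 + l) = 6*l/(7*(100 + l)))
(-59 + (3/J + 52/(-43)))² - A(-79) = (-59 + (3/63 + 52/(-43)))² - 6*(-79)/(7*(100 - 79)) = (-59 + (3*(1/63) + 52*(-1/43)))² - 6*(-79)/(7*21) = (-59 + (1/21 - 52/43))² - 6*(-79)/(7*21) = (-59 - 1049/903)² - 1*(-158/49) = (-54326/903)² + 158/49 = 2951314276/815409 + 158/49 = 2953943554/815409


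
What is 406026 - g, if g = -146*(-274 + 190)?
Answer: 393762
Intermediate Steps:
g = 12264 (g = -146*(-84) = 12264)
406026 - g = 406026 - 1*12264 = 406026 - 12264 = 393762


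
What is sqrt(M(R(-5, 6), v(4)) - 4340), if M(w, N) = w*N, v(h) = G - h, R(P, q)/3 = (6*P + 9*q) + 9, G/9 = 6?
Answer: sqrt(610) ≈ 24.698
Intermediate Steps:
G = 54 (G = 9*6 = 54)
R(P, q) = 27 + 18*P + 27*q (R(P, q) = 3*((6*P + 9*q) + 9) = 3*(9 + 6*P + 9*q) = 27 + 18*P + 27*q)
v(h) = 54 - h
M(w, N) = N*w
sqrt(M(R(-5, 6), v(4)) - 4340) = sqrt((54 - 1*4)*(27 + 18*(-5) + 27*6) - 4340) = sqrt((54 - 4)*(27 - 90 + 162) - 4340) = sqrt(50*99 - 4340) = sqrt(4950 - 4340) = sqrt(610)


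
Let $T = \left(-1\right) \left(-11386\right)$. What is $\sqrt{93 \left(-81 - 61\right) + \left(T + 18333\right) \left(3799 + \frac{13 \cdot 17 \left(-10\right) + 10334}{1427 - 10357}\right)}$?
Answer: $\frac{\sqrt{2250046978036105}}{4465} \approx 10624.0$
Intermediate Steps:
$T = 11386$
$\sqrt{93 \left(-81 - 61\right) + \left(T + 18333\right) \left(3799 + \frac{13 \cdot 17 \left(-10\right) + 10334}{1427 - 10357}\right)} = \sqrt{93 \left(-81 - 61\right) + \left(11386 + 18333\right) \left(3799 + \frac{13 \cdot 17 \left(-10\right) + 10334}{1427 - 10357}\right)} = \sqrt{93 \left(-142\right) + 29719 \left(3799 + \frac{221 \left(-10\right) + 10334}{-8930}\right)} = \sqrt{-13206 + 29719 \left(3799 + \left(-2210 + 10334\right) \left(- \frac{1}{8930}\right)\right)} = \sqrt{-13206 + 29719 \left(3799 + 8124 \left(- \frac{1}{8930}\right)\right)} = \sqrt{-13206 + 29719 \left(3799 - \frac{4062}{4465}\right)} = \sqrt{-13206 + 29719 \cdot \frac{16958473}{4465}} = \sqrt{-13206 + \frac{503988859087}{4465}} = \sqrt{\frac{503929894297}{4465}} = \frac{\sqrt{2250046978036105}}{4465}$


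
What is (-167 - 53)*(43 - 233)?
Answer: 41800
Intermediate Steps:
(-167 - 53)*(43 - 233) = -220*(-190) = 41800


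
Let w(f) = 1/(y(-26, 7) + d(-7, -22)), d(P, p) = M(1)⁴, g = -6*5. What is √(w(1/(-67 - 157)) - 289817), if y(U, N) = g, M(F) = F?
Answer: I*√243736126/29 ≈ 538.35*I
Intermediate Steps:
g = -30
y(U, N) = -30
d(P, p) = 1 (d(P, p) = 1⁴ = 1)
w(f) = -1/29 (w(f) = 1/(-30 + 1) = 1/(-29) = -1/29)
√(w(1/(-67 - 157)) - 289817) = √(-1/29 - 289817) = √(-8404694/29) = I*√243736126/29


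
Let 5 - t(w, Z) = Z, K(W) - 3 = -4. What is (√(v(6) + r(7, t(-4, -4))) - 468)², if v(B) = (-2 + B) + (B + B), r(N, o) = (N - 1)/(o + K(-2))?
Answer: (936 - √67)²/4 ≈ 2.1521e+5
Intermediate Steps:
K(W) = -1 (K(W) = 3 - 4 = -1)
t(w, Z) = 5 - Z
r(N, o) = (-1 + N)/(-1 + o) (r(N, o) = (N - 1)/(o - 1) = (-1 + N)/(-1 + o))
v(B) = -2 + 3*B (v(B) = (-2 + B) + 2*B = -2 + 3*B)
(√(v(6) + r(7, t(-4, -4))) - 468)² = (√((-2 + 3*6) + (-1 + 7)/(-1 + (5 - 1*(-4)))) - 468)² = (√((-2 + 18) + 6/(-1 + (5 + 4))) - 468)² = (√(16 + 6/(-1 + 9)) - 468)² = (√(16 + 6/8) - 468)² = (√(16 + (⅛)*6) - 468)² = (√(16 + ¾) - 468)² = (√(67/4) - 468)² = (√67/2 - 468)² = (-468 + √67/2)²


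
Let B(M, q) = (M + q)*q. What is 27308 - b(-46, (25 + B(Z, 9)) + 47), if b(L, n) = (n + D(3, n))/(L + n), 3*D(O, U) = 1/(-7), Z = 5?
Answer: 87162979/3192 ≈ 27307.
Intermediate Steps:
D(O, U) = -1/21 (D(O, U) = (⅓)/(-7) = (⅓)*(-⅐) = -1/21)
B(M, q) = q*(M + q)
b(L, n) = (-1/21 + n)/(L + n) (b(L, n) = (n - 1/21)/(L + n) = (-1/21 + n)/(L + n))
27308 - b(-46, (25 + B(Z, 9)) + 47) = 27308 - (-1/21 + ((25 + 9*(5 + 9)) + 47))/(-46 + ((25 + 9*(5 + 9)) + 47)) = 27308 - (-1/21 + ((25 + 9*14) + 47))/(-46 + ((25 + 9*14) + 47)) = 27308 - (-1/21 + ((25 + 126) + 47))/(-46 + ((25 + 126) + 47)) = 27308 - (-1/21 + (151 + 47))/(-46 + (151 + 47)) = 27308 - (-1/21 + 198)/(-46 + 198) = 27308 - 4157/(152*21) = 27308 - 1*4157/3192 = 27308 - 4157/3192 = 87162979/3192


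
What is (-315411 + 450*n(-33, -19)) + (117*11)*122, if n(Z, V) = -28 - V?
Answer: -162447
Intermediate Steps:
(-315411 + 450*n(-33, -19)) + (117*11)*122 = (-315411 + 450*(-28 - 1*(-19))) + (117*11)*122 = (-315411 + 450*(-28 + 19)) + 1287*122 = (-315411 + 450*(-9)) + 157014 = (-315411 - 4050) + 157014 = -319461 + 157014 = -162447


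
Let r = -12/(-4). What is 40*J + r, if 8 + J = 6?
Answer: -77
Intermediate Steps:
r = 3 (r = -12*(-¼) = 3)
J = -2 (J = -8 + 6 = -2)
40*J + r = 40*(-2) + 3 = -80 + 3 = -77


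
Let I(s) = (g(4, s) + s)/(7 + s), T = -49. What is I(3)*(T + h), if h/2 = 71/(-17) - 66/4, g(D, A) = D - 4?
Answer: -2304/85 ≈ -27.106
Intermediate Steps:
g(D, A) = -4 + D
I(s) = s/(7 + s) (I(s) = ((-4 + 4) + s)/(7 + s) = (0 + s)/(7 + s) = s/(7 + s))
h = -703/17 (h = 2*(71/(-17) - 66/4) = 2*(71*(-1/17) - 66*1/4) = 2*(-71/17 - 33/2) = 2*(-703/34) = -703/17 ≈ -41.353)
I(3)*(T + h) = (3/(7 + 3))*(-49 - 703/17) = (3/10)*(-1536/17) = -2304/85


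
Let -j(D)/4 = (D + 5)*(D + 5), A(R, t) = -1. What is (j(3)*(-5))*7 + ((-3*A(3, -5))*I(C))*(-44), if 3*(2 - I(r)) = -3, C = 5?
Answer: 8564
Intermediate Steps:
I(r) = 3 (I(r) = 2 - ⅓*(-3) = 2 + 1 = 3)
j(D) = -4*(5 + D)² (j(D) = -4*(D + 5)*(D + 5) = -4*(5 + D)*(5 + D) = -4*(5 + D)²)
(j(3)*(-5))*7 + ((-3*A(3, -5))*I(C))*(-44) = (-4*(5 + 3)²*(-5))*7 + (-3*(-1)*3)*(-44) = (-4*8²*(-5))*7 + (3*3)*(-44) = (-4*64*(-5))*7 + 9*(-44) = -256*(-5)*7 - 396 = 1280*7 - 396 = 8960 - 396 = 8564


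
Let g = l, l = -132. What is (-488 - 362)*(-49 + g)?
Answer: 153850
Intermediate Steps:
g = -132
(-488 - 362)*(-49 + g) = (-488 - 362)*(-49 - 132) = -850*(-181) = 153850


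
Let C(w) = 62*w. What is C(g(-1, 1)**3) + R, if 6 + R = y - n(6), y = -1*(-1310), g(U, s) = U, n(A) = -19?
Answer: 1261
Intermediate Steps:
y = 1310
R = 1323 (R = -6 + (1310 - 1*(-19)) = -6 + (1310 + 19) = -6 + 1329 = 1323)
C(g(-1, 1)**3) + R = 62*(-1)**3 + 1323 = 62*(-1) + 1323 = -62 + 1323 = 1261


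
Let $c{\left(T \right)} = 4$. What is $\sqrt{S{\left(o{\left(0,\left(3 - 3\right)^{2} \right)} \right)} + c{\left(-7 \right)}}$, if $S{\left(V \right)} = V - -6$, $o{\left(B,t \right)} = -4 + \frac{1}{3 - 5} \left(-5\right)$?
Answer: $\frac{\sqrt{34}}{2} \approx 2.9155$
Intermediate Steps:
$o{\left(B,t \right)} = - \frac{3}{2}$ ($o{\left(B,t \right)} = -4 + \frac{1}{-2} \left(-5\right) = -4 - - \frac{5}{2} = -4 + \frac{5}{2} = - \frac{3}{2}$)
$S{\left(V \right)} = 6 + V$ ($S{\left(V \right)} = V + 6 = 6 + V$)
$\sqrt{S{\left(o{\left(0,\left(3 - 3\right)^{2} \right)} \right)} + c{\left(-7 \right)}} = \sqrt{\left(6 - \frac{3}{2}\right) + 4} = \sqrt{\frac{9}{2} + 4} = \sqrt{\frac{17}{2}} = \frac{\sqrt{34}}{2}$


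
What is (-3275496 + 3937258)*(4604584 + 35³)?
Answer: 3075511762758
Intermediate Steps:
(-3275496 + 3937258)*(4604584 + 35³) = 661762*(4604584 + 42875) = 661762*4647459 = 3075511762758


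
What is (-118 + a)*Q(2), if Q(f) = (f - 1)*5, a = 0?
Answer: -590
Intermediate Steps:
Q(f) = -5 + 5*f (Q(f) = (-1 + f)*5 = -5 + 5*f)
(-118 + a)*Q(2) = (-118 + 0)*(-5 + 5*2) = -118*(-5 + 10) = -118*5 = -590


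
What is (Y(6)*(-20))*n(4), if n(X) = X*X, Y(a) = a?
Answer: -1920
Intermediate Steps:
n(X) = X²
(Y(6)*(-20))*n(4) = (6*(-20))*4² = -120*16 = -1920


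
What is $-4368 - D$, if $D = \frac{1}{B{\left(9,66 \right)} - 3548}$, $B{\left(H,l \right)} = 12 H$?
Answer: $- \frac{15025919}{3440} \approx -4368.0$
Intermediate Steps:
$D = - \frac{1}{3440}$ ($D = \frac{1}{12 \cdot 9 - 3548} = \frac{1}{108 - 3548} = \frac{1}{-3440} = - \frac{1}{3440} \approx -0.0002907$)
$-4368 - D = -4368 - - \frac{1}{3440} = -4368 + \frac{1}{3440} = - \frac{15025919}{3440}$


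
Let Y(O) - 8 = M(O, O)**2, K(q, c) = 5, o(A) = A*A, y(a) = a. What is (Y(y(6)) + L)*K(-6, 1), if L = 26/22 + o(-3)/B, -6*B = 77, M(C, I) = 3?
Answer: 6730/77 ≈ 87.403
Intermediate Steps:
o(A) = A**2
B = -77/6 (B = -1/6*77 = -77/6 ≈ -12.833)
Y(O) = 17 (Y(O) = 8 + 3**2 = 8 + 9 = 17)
L = 37/77 (L = 26/22 + (-3)**2/(-77/6) = 26*(1/22) + 9*(-6/77) = 13/11 - 54/77 = 37/77 ≈ 0.48052)
(Y(y(6)) + L)*K(-6, 1) = (17 + 37/77)*5 = (1346/77)*5 = 6730/77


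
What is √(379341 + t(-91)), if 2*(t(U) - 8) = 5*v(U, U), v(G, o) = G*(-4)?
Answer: 3*√42251 ≈ 616.65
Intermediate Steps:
v(G, o) = -4*G
t(U) = 8 - 10*U (t(U) = 8 + (5*(-4*U))/2 = 8 + (-20*U)/2 = 8 - 10*U)
√(379341 + t(-91)) = √(379341 + (8 - 10*(-91))) = √(379341 + (8 + 910)) = √(379341 + 918) = √380259 = 3*√42251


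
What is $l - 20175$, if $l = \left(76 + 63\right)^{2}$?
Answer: $-854$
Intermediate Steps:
$l = 19321$ ($l = 139^{2} = 19321$)
$l - 20175 = 19321 - 20175 = -854$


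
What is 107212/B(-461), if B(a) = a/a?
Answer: 107212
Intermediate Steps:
B(a) = 1
107212/B(-461) = 107212/1 = 107212*1 = 107212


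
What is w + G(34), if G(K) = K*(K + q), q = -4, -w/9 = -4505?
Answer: 41565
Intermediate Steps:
w = 40545 (w = -9*(-4505) = 40545)
G(K) = K*(-4 + K) (G(K) = K*(K - 4) = K*(-4 + K))
w + G(34) = 40545 + 34*(-4 + 34) = 40545 + 34*30 = 40545 + 1020 = 41565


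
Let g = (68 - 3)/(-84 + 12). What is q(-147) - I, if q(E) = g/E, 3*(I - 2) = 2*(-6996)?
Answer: 49342673/10584 ≈ 4662.0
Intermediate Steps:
I = -4662 (I = 2 + (2*(-6996))/3 = 2 + (⅓)*(-13992) = 2 - 4664 = -4662)
g = -65/72 (g = 65/(-72) = 65*(-1/72) = -65/72 ≈ -0.90278)
q(E) = -65/(72*E)
q(-147) - I = -65/72/(-147) - 1*(-4662) = -65/72*(-1/147) + 4662 = 65/10584 + 4662 = 49342673/10584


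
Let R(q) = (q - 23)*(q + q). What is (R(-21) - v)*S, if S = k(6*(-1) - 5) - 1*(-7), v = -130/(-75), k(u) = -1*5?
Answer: 55388/15 ≈ 3692.5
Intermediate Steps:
k(u) = -5
v = 26/15 (v = -130*(-1/75) = 26/15 ≈ 1.7333)
R(q) = 2*q*(-23 + q) (R(q) = (-23 + q)*(2*q) = 2*q*(-23 + q))
S = 2 (S = -5 - 1*(-7) = -5 + 7 = 2)
(R(-21) - v)*S = (2*(-21)*(-23 - 21) - 1*26/15)*2 = (2*(-21)*(-44) - 26/15)*2 = (1848 - 26/15)*2 = (27694/15)*2 = 55388/15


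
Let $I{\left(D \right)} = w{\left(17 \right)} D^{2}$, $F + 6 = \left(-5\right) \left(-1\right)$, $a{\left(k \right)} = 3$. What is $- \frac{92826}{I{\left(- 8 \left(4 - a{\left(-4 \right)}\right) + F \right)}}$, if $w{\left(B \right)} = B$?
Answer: $- \frac{1146}{17} \approx -67.412$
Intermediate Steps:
$F = -1$ ($F = -6 - -5 = -6 + 5 = -1$)
$I{\left(D \right)} = 17 D^{2}$
$- \frac{92826}{I{\left(- 8 \left(4 - a{\left(-4 \right)}\right) + F \right)}} = - \frac{92826}{17 \left(- 8 \left(4 - 3\right) - 1\right)^{2}} = - \frac{92826}{17 \left(\left(-8\right) 1 - 1\right)^{2}} = - \frac{92826}{17 \left(-8 - 1\right)^{2}} = - \frac{92826}{17 \left(-9\right)^{2}} = - \frac{92826}{17 \cdot 81} = - \frac{92826}{1377} = \left(-92826\right) \frac{1}{1377} = - \frac{1146}{17}$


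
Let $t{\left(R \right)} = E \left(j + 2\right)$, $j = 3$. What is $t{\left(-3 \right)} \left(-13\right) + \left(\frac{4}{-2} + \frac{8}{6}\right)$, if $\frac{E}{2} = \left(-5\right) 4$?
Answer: $\frac{7798}{3} \approx 2599.3$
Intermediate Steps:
$E = -40$ ($E = 2 \left(\left(-5\right) 4\right) = 2 \left(-20\right) = -40$)
$t{\left(R \right)} = -200$ ($t{\left(R \right)} = - 40 \left(3 + 2\right) = \left(-40\right) 5 = -200$)
$t{\left(-3 \right)} \left(-13\right) + \left(\frac{4}{-2} + \frac{8}{6}\right) = \left(-200\right) \left(-13\right) + \left(\frac{4}{-2} + \frac{8}{6}\right) = 2600 + \left(4 \left(- \frac{1}{2}\right) + 8 \cdot \frac{1}{6}\right) = 2600 + \left(-2 + \frac{4}{3}\right) = 2600 - \frac{2}{3} = \frac{7798}{3}$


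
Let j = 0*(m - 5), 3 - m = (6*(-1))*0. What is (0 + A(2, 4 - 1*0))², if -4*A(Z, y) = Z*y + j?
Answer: 4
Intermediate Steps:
m = 3 (m = 3 - 6*(-1)*0 = 3 - (-6)*0 = 3 - 1*0 = 3 + 0 = 3)
j = 0 (j = 0*(3 - 5) = 0*(-2) = 0)
A(Z, y) = -Z*y/4 (A(Z, y) = -(Z*y + 0)/4 = -Z*y/4)
(0 + A(2, 4 - 1*0))² = (0 - ¼*2*(4 - 1*0))² = (0 - ¼*2*(4 + 0))² = (0 - ¼*2*4)² = (0 - 2)² = (-2)² = 4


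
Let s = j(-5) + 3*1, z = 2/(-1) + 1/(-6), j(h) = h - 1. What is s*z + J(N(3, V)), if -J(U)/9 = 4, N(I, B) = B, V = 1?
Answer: -59/2 ≈ -29.500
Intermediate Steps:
j(h) = -1 + h
J(U) = -36 (J(U) = -9*4 = -36)
z = -13/6 (z = 2*(-1) + 1*(-⅙) = -2 - ⅙ = -13/6 ≈ -2.1667)
s = -3 (s = (-1 - 5) + 3*1 = -6 + 3 = -3)
s*z + J(N(3, V)) = -3*(-13/6) - 36 = 13/2 - 36 = -59/2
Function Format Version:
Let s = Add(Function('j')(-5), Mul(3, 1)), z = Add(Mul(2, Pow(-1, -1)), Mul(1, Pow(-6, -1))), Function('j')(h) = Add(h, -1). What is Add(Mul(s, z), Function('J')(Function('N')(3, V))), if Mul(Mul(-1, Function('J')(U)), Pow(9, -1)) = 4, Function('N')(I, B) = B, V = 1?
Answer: Rational(-59, 2) ≈ -29.500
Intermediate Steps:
Function('j')(h) = Add(-1, h)
Function('J')(U) = -36 (Function('J')(U) = Mul(-9, 4) = -36)
z = Rational(-13, 6) (z = Add(Mul(2, -1), Mul(1, Rational(-1, 6))) = Add(-2, Rational(-1, 6)) = Rational(-13, 6) ≈ -2.1667)
s = -3 (s = Add(Add(-1, -5), Mul(3, 1)) = Add(-6, 3) = -3)
Add(Mul(s, z), Function('J')(Function('N')(3, V))) = Add(Mul(-3, Rational(-13, 6)), -36) = Add(Rational(13, 2), -36) = Rational(-59, 2)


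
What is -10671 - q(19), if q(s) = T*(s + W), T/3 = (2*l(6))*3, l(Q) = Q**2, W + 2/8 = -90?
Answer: 35499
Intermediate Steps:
W = -361/4 (W = -1/4 - 90 = -361/4 ≈ -90.250)
T = 648 (T = 3*((2*6**2)*3) = 3*((2*36)*3) = 3*(72*3) = 3*216 = 648)
q(s) = -58482 + 648*s (q(s) = 648*(s - 361/4) = 648*(-361/4 + s) = -58482 + 648*s)
-10671 - q(19) = -10671 - (-58482 + 648*19) = -10671 - (-58482 + 12312) = -10671 - 1*(-46170) = -10671 + 46170 = 35499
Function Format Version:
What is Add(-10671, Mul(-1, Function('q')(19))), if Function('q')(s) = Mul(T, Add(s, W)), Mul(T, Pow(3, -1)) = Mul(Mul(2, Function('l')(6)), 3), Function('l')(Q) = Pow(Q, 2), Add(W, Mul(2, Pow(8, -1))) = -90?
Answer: 35499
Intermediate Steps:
W = Rational(-361, 4) (W = Add(Rational(-1, 4), -90) = Rational(-361, 4) ≈ -90.250)
T = 648 (T = Mul(3, Mul(Mul(2, Pow(6, 2)), 3)) = Mul(3, Mul(Mul(2, 36), 3)) = Mul(3, Mul(72, 3)) = Mul(3, 216) = 648)
Function('q')(s) = Add(-58482, Mul(648, s)) (Function('q')(s) = Mul(648, Add(s, Rational(-361, 4))) = Mul(648, Add(Rational(-361, 4), s)) = Add(-58482, Mul(648, s)))
Add(-10671, Mul(-1, Function('q')(19))) = Add(-10671, Mul(-1, Add(-58482, Mul(648, 19)))) = Add(-10671, Mul(-1, Add(-58482, 12312))) = Add(-10671, Mul(-1, -46170)) = Add(-10671, 46170) = 35499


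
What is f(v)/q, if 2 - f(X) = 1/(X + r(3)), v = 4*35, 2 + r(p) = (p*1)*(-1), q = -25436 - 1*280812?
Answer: -269/41343480 ≈ -6.5065e-6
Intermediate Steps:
q = -306248 (q = -25436 - 280812 = -306248)
r(p) = -2 - p (r(p) = -2 + (p*1)*(-1) = -2 + p*(-1) = -2 - p)
v = 140
f(X) = 2 - 1/(-5 + X) (f(X) = 2 - 1/(X + (-2 - 1*3)) = 2 - 1/(X + (-2 - 3)) = 2 - 1/(X - 5) = 2 - 1/(-5 + X))
f(v)/q = ((-11 + 2*140)/(-5 + 140))/(-306248) = ((-11 + 280)/135)*(-1/306248) = ((1/135)*269)*(-1/306248) = (269/135)*(-1/306248) = -269/41343480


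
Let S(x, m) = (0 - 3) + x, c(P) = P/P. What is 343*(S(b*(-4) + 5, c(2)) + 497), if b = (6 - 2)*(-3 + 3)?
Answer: 171157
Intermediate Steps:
c(P) = 1
b = 0 (b = 4*0 = 0)
S(x, m) = -3 + x
343*(S(b*(-4) + 5, c(2)) + 497) = 343*((-3 + (0*(-4) + 5)) + 497) = 343*((-3 + (0 + 5)) + 497) = 343*((-3 + 5) + 497) = 343*(2 + 497) = 343*499 = 171157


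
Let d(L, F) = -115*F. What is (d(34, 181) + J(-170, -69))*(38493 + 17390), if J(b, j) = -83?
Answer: -1167842934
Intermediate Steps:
(d(34, 181) + J(-170, -69))*(38493 + 17390) = (-115*181 - 83)*(38493 + 17390) = (-20815 - 83)*55883 = -20898*55883 = -1167842934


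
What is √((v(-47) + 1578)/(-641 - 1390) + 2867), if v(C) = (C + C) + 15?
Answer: √11823218718/2031 ≈ 53.537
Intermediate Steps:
v(C) = 15 + 2*C (v(C) = 2*C + 15 = 15 + 2*C)
√((v(-47) + 1578)/(-641 - 1390) + 2867) = √(((15 + 2*(-47)) + 1578)/(-641 - 1390) + 2867) = √(((15 - 94) + 1578)/(-2031) + 2867) = √((-79 + 1578)*(-1/2031) + 2867) = √(1499*(-1/2031) + 2867) = √(-1499/2031 + 2867) = √(5821378/2031) = √11823218718/2031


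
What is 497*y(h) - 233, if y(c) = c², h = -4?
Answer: 7719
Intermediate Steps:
497*y(h) - 233 = 497*(-4)² - 233 = 497*16 - 233 = 7952 - 233 = 7719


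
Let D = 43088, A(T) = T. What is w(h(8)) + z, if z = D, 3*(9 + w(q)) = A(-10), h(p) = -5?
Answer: 129227/3 ≈ 43076.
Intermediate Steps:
w(q) = -37/3 (w(q) = -9 + (⅓)*(-10) = -9 - 10/3 = -37/3)
z = 43088
w(h(8)) + z = -37/3 + 43088 = 129227/3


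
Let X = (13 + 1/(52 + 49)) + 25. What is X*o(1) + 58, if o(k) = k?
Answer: 9697/101 ≈ 96.010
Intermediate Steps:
X = 3839/101 (X = (13 + 1/101) + 25 = 1314/101 + 25 = 3839/101 ≈ 38.010)
X*o(1) + 58 = (3839/101)*1 + 58 = 3839/101 + 58 = 9697/101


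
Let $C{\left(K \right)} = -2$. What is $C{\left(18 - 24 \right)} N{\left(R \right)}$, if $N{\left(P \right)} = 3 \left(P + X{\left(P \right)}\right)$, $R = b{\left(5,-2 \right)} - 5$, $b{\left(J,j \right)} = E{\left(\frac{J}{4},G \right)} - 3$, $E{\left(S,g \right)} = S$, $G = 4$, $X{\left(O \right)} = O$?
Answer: $81$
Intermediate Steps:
$b{\left(J,j \right)} = -3 + \frac{J}{4}$ ($b{\left(J,j \right)} = \frac{J}{4} - 3 = -3 + \frac{J}{4}$)
$R = - \frac{27}{4}$ ($R = \left(-3 + \frac{1}{4} \cdot 5\right) - 5 = \left(-3 + \frac{5}{4}\right) - 5 = - \frac{7}{4} - 5 = - \frac{27}{4} \approx -6.75$)
$N{\left(P \right)} = 6 P$ ($N{\left(P \right)} = 3 \left(P + P\right) = 3 \cdot 2 P = 6 P$)
$C{\left(18 - 24 \right)} N{\left(R \right)} = - 2 \cdot 6 \left(- \frac{27}{4}\right) = \left(-2\right) \left(- \frac{81}{2}\right) = 81$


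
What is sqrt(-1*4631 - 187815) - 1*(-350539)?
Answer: 350539 + I*sqrt(192446) ≈ 3.5054e+5 + 438.69*I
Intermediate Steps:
sqrt(-1*4631 - 187815) - 1*(-350539) = sqrt(-4631 - 187815) + 350539 = sqrt(-192446) + 350539 = I*sqrt(192446) + 350539 = 350539 + I*sqrt(192446)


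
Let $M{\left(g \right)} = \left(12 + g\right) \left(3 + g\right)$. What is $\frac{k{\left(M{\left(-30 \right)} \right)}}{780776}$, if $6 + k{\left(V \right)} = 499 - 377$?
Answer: $\frac{29}{195194} \approx 0.00014857$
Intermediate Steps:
$M{\left(g \right)} = \left(3 + g\right) \left(12 + g\right)$
$k{\left(V \right)} = 116$ ($k{\left(V \right)} = -6 + \left(499 - 377\right) = -6 + 122 = 116$)
$\frac{k{\left(M{\left(-30 \right)} \right)}}{780776} = \frac{116}{780776} = 116 \cdot \frac{1}{780776} = \frac{29}{195194}$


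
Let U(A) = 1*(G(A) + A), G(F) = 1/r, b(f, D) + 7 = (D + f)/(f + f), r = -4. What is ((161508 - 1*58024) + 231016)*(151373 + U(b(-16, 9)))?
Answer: 405055332375/8 ≈ 5.0632e+10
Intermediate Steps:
b(f, D) = -7 + (D + f)/(2*f) (b(f, D) = -7 + (D + f)/(f + f) = -7 + (D + f)/((2*f)) = -7 + (D + f)*(1/(2*f)) = -7 + (D + f)/(2*f))
G(F) = -1/4 (G(F) = 1/(-4) = -1/4)
U(A) = -1/4 + A (U(A) = 1*(-1/4 + A) = -1/4 + A)
((161508 - 1*58024) + 231016)*(151373 + U(b(-16, 9))) = ((161508 - 1*58024) + 231016)*(151373 + (-1/4 + (1/2)*(9 - 13*(-16))/(-16))) = ((161508 - 58024) + 231016)*(151373 + (-1/4 + (1/2)*(-1/16)*(9 + 208))) = (103484 + 231016)*(151373 + (-1/4 + (1/2)*(-1/16)*217)) = 334500*(151373 + (-1/4 - 217/32)) = 334500*(151373 - 225/32) = 334500*(4843711/32) = 405055332375/8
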